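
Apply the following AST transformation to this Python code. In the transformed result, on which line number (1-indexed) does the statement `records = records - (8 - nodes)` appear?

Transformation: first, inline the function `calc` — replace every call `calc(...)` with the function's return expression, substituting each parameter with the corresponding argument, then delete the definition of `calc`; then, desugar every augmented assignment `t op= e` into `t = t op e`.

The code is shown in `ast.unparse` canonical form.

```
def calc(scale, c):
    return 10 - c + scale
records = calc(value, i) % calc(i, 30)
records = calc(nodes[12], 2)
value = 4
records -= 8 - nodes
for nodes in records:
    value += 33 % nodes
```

Transformed code:
records = (10 - i + value) % (10 - 30 + i)
records = 10 - 2 + nodes[12]
value = 4
records = records - (8 - nodes)
for nodes in records:
    value = value + 33 % nodes

4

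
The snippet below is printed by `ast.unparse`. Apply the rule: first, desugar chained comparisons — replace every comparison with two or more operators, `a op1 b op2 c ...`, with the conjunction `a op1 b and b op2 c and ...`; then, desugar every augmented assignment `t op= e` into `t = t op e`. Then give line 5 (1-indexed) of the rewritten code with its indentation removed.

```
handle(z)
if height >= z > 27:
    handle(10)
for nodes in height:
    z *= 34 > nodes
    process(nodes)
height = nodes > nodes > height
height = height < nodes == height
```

Transformed code:
handle(z)
if height >= z and z > 27:
    handle(10)
for nodes in height:
    z = z * (34 > nodes)
    process(nodes)
height = nodes > nodes and nodes > height
height = height < nodes and nodes == height

z = z * (34 > nodes)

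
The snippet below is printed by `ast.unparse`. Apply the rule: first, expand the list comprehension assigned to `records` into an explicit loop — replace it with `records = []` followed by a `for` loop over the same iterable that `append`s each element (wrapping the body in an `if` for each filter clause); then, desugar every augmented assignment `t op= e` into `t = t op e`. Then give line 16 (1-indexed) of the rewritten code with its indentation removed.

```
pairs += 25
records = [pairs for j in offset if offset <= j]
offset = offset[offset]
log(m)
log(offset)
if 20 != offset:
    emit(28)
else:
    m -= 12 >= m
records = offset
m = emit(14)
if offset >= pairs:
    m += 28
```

m = m + 28

Transformed code:
pairs = pairs + 25
records = []
for j in offset:
    if offset <= j:
        records.append(pairs)
offset = offset[offset]
log(m)
log(offset)
if 20 != offset:
    emit(28)
else:
    m = m - (12 >= m)
records = offset
m = emit(14)
if offset >= pairs:
    m = m + 28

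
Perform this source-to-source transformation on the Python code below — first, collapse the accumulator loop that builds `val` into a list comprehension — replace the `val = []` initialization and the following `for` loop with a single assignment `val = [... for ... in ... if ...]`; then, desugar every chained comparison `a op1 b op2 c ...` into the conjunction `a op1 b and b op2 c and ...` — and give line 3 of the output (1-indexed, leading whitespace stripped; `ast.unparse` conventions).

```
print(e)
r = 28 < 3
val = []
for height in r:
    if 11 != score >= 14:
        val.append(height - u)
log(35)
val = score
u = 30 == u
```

val = [height - u for height in r if 11 != score and score >= 14]

Transformed code:
print(e)
r = 28 < 3
val = [height - u for height in r if 11 != score and score >= 14]
log(35)
val = score
u = 30 == u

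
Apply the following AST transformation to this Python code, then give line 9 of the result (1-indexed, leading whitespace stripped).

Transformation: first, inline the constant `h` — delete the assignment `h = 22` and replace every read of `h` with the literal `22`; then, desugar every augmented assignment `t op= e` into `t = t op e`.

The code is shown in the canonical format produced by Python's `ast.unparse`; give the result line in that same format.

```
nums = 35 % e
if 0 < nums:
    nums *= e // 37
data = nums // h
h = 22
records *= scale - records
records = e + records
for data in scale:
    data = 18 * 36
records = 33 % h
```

records = 33 % 22

Transformed code:
nums = 35 % e
if 0 < nums:
    nums = nums * (e // 37)
data = nums // 22
records = records * (scale - records)
records = e + records
for data in scale:
    data = 18 * 36
records = 33 % 22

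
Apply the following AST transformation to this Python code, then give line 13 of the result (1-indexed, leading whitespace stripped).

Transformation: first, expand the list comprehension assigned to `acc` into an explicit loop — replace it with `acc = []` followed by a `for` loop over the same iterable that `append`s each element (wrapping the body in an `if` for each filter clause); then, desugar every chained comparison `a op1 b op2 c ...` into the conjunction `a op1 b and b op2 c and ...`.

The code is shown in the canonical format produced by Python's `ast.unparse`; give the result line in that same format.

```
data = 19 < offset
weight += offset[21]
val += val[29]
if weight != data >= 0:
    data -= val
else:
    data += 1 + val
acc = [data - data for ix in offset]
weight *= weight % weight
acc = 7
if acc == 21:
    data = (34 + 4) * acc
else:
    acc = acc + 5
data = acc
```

if acc == 21:

Transformed code:
data = 19 < offset
weight += offset[21]
val += val[29]
if weight != data and data >= 0:
    data -= val
else:
    data += 1 + val
acc = []
for ix in offset:
    acc.append(data - data)
weight *= weight % weight
acc = 7
if acc == 21:
    data = (34 + 4) * acc
else:
    acc = acc + 5
data = acc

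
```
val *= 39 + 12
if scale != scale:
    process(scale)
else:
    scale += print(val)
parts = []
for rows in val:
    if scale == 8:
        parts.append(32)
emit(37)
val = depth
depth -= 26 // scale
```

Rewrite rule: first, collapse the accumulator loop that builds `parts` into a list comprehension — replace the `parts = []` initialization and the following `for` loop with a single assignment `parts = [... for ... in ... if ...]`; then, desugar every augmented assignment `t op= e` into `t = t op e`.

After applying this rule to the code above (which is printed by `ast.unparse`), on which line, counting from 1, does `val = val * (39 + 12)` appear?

Transformed code:
val = val * (39 + 12)
if scale != scale:
    process(scale)
else:
    scale = scale + print(val)
parts = [32 for rows in val if scale == 8]
emit(37)
val = depth
depth = depth - 26 // scale

1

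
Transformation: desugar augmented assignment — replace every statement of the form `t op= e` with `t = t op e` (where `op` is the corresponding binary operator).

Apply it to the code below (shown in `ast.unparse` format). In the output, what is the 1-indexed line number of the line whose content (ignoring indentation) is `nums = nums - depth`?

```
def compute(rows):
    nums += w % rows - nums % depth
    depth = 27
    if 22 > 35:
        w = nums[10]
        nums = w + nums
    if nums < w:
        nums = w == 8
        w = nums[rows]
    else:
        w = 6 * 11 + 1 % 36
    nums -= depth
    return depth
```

Transformed code:
def compute(rows):
    nums = nums + (w % rows - nums % depth)
    depth = 27
    if 22 > 35:
        w = nums[10]
        nums = w + nums
    if nums < w:
        nums = w == 8
        w = nums[rows]
    else:
        w = 6 * 11 + 1 % 36
    nums = nums - depth
    return depth

12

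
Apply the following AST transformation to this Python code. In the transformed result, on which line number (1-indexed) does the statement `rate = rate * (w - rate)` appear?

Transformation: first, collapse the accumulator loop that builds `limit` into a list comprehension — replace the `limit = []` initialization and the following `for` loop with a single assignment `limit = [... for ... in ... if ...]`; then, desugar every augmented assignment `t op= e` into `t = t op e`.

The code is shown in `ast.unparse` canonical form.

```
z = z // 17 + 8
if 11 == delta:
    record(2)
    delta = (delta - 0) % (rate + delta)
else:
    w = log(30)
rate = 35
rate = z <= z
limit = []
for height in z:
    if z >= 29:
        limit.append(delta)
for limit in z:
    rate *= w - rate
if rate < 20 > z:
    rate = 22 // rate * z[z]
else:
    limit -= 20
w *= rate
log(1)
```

11

Transformed code:
z = z // 17 + 8
if 11 == delta:
    record(2)
    delta = (delta - 0) % (rate + delta)
else:
    w = log(30)
rate = 35
rate = z <= z
limit = [delta for height in z if z >= 29]
for limit in z:
    rate = rate * (w - rate)
if rate < 20 > z:
    rate = 22 // rate * z[z]
else:
    limit = limit - 20
w = w * rate
log(1)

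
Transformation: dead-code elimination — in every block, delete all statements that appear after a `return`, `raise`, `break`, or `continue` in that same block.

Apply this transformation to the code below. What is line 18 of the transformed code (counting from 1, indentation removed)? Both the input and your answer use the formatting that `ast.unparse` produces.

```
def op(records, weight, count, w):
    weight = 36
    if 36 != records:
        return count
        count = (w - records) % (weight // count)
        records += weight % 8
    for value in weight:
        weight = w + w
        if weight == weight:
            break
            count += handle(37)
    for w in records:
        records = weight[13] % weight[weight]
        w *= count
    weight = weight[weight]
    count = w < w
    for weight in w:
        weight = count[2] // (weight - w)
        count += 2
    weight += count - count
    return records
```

return records

Transformed code:
def op(records, weight, count, w):
    weight = 36
    if 36 != records:
        return count
    for value in weight:
        weight = w + w
        if weight == weight:
            break
    for w in records:
        records = weight[13] % weight[weight]
        w *= count
    weight = weight[weight]
    count = w < w
    for weight in w:
        weight = count[2] // (weight - w)
        count += 2
    weight += count - count
    return records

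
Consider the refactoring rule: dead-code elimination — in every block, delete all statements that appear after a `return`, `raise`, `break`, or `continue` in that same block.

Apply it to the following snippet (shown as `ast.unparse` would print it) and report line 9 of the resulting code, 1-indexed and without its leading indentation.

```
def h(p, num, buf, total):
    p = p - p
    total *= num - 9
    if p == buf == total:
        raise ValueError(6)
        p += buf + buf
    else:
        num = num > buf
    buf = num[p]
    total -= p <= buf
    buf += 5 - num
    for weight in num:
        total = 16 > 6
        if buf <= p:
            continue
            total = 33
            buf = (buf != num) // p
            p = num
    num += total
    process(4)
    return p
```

Transformed code:
def h(p, num, buf, total):
    p = p - p
    total *= num - 9
    if p == buf == total:
        raise ValueError(6)
    else:
        num = num > buf
    buf = num[p]
    total -= p <= buf
    buf += 5 - num
    for weight in num:
        total = 16 > 6
        if buf <= p:
            continue
    num += total
    process(4)
    return p

total -= p <= buf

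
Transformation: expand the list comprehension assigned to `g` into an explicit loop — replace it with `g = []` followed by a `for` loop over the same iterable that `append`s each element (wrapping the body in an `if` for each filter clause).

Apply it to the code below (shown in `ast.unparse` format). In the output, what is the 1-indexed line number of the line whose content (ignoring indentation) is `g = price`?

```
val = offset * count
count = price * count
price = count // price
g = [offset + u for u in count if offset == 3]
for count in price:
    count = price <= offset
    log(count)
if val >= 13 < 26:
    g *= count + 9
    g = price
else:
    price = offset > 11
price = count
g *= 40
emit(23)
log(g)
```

Transformed code:
val = offset * count
count = price * count
price = count // price
g = []
for u in count:
    if offset == 3:
        g.append(offset + u)
for count in price:
    count = price <= offset
    log(count)
if val >= 13 < 26:
    g *= count + 9
    g = price
else:
    price = offset > 11
price = count
g *= 40
emit(23)
log(g)

13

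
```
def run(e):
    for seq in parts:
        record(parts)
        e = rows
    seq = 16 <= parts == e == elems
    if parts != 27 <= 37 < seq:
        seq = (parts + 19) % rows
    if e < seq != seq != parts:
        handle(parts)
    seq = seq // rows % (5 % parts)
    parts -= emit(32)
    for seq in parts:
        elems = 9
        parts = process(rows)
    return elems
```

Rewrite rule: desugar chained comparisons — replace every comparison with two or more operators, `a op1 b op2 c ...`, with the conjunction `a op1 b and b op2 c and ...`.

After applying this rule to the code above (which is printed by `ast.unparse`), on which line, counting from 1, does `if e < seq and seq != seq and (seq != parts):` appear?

Transformed code:
def run(e):
    for seq in parts:
        record(parts)
        e = rows
    seq = 16 <= parts and parts == e and (e == elems)
    if parts != 27 and 27 <= 37 and (37 < seq):
        seq = (parts + 19) % rows
    if e < seq and seq != seq and (seq != parts):
        handle(parts)
    seq = seq // rows % (5 % parts)
    parts -= emit(32)
    for seq in parts:
        elems = 9
        parts = process(rows)
    return elems

8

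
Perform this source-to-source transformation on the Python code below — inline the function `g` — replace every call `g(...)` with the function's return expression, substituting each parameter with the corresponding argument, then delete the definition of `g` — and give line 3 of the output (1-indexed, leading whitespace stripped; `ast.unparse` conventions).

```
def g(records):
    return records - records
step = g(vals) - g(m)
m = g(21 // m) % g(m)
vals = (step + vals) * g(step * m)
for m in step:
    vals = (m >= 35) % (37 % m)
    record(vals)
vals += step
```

vals = (step + vals) * (step * m - step * m)

Transformed code:
step = vals - vals - (m - m)
m = (21 // m - 21 // m) % (m - m)
vals = (step + vals) * (step * m - step * m)
for m in step:
    vals = (m >= 35) % (37 % m)
    record(vals)
vals += step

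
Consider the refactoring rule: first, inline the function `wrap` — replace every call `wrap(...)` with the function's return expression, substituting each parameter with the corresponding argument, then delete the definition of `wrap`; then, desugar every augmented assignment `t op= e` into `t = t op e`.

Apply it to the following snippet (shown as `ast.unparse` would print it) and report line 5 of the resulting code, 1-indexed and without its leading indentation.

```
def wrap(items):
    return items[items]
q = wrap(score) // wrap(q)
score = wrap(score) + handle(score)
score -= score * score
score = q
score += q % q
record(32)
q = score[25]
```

Transformed code:
q = score[score] // q[q]
score = score[score] + handle(score)
score = score - score * score
score = q
score = score + q % q
record(32)
q = score[25]

score = score + q % q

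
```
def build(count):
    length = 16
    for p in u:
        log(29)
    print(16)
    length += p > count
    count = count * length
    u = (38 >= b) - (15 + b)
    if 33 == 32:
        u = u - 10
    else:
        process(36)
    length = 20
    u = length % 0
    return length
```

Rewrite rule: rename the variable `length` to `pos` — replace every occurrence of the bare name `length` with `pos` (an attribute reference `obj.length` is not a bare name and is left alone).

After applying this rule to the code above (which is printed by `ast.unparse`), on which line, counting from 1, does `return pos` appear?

Transformed code:
def build(count):
    pos = 16
    for p in u:
        log(29)
    print(16)
    pos += p > count
    count = count * pos
    u = (38 >= b) - (15 + b)
    if 33 == 32:
        u = u - 10
    else:
        process(36)
    pos = 20
    u = pos % 0
    return pos

15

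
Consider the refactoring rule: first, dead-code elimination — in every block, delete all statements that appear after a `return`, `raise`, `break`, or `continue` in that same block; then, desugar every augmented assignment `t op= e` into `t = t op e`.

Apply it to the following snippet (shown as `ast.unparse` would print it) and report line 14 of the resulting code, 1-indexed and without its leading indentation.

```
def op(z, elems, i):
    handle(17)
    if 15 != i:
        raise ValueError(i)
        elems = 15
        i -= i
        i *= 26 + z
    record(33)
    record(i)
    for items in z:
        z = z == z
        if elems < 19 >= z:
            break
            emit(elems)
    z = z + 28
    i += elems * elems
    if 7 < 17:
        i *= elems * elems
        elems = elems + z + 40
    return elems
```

i = i * (elems * elems)

Transformed code:
def op(z, elems, i):
    handle(17)
    if 15 != i:
        raise ValueError(i)
    record(33)
    record(i)
    for items in z:
        z = z == z
        if elems < 19 >= z:
            break
    z = z + 28
    i = i + elems * elems
    if 7 < 17:
        i = i * (elems * elems)
        elems = elems + z + 40
    return elems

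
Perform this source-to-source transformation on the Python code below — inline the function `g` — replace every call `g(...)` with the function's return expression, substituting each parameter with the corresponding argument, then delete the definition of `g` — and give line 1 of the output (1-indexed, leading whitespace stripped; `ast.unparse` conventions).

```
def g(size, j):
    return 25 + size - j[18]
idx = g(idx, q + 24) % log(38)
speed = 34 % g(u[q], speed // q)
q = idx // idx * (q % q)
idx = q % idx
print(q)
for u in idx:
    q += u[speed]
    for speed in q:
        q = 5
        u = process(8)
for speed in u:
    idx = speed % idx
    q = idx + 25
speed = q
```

idx = (25 + idx - (q + 24)[18]) % log(38)

Transformed code:
idx = (25 + idx - (q + 24)[18]) % log(38)
speed = 34 % (25 + u[q] - (speed // q)[18])
q = idx // idx * (q % q)
idx = q % idx
print(q)
for u in idx:
    q += u[speed]
    for speed in q:
        q = 5
        u = process(8)
for speed in u:
    idx = speed % idx
    q = idx + 25
speed = q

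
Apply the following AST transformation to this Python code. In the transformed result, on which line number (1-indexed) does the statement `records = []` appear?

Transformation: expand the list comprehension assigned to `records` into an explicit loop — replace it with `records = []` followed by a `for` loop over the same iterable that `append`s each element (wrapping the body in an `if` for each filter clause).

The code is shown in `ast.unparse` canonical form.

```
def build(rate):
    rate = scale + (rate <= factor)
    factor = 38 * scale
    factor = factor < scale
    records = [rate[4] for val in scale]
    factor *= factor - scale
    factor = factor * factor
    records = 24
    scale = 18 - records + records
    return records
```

5

Transformed code:
def build(rate):
    rate = scale + (rate <= factor)
    factor = 38 * scale
    factor = factor < scale
    records = []
    for val in scale:
        records.append(rate[4])
    factor *= factor - scale
    factor = factor * factor
    records = 24
    scale = 18 - records + records
    return records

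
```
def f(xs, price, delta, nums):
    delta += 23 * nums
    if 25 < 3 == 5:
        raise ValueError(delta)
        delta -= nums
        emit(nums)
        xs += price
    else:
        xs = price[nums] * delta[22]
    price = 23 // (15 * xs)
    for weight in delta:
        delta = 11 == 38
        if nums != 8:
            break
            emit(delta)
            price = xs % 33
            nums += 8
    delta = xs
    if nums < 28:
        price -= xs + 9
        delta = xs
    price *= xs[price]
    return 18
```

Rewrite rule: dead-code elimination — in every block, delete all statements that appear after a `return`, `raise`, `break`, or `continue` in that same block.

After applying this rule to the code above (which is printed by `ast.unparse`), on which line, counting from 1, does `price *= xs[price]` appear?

16

Transformed code:
def f(xs, price, delta, nums):
    delta += 23 * nums
    if 25 < 3 == 5:
        raise ValueError(delta)
    else:
        xs = price[nums] * delta[22]
    price = 23 // (15 * xs)
    for weight in delta:
        delta = 11 == 38
        if nums != 8:
            break
    delta = xs
    if nums < 28:
        price -= xs + 9
        delta = xs
    price *= xs[price]
    return 18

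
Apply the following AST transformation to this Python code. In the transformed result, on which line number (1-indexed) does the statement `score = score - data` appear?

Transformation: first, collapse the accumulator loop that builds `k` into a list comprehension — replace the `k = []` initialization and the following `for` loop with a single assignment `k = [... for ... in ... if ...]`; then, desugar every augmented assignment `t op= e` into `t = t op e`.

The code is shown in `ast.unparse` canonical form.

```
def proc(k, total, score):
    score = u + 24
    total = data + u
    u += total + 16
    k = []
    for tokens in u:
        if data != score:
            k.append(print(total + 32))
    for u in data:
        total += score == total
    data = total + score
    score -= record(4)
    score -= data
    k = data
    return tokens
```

10

Transformed code:
def proc(k, total, score):
    score = u + 24
    total = data + u
    u = u + (total + 16)
    k = [print(total + 32) for tokens in u if data != score]
    for u in data:
        total = total + (score == total)
    data = total + score
    score = score - record(4)
    score = score - data
    k = data
    return tokens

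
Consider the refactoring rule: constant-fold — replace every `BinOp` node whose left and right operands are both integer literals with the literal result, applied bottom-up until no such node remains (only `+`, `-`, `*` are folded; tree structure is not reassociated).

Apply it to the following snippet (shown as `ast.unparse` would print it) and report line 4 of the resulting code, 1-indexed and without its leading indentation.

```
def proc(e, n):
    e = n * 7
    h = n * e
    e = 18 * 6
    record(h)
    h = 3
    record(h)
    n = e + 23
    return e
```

e = 108

Transformed code:
def proc(e, n):
    e = n * 7
    h = n * e
    e = 108
    record(h)
    h = 3
    record(h)
    n = e + 23
    return e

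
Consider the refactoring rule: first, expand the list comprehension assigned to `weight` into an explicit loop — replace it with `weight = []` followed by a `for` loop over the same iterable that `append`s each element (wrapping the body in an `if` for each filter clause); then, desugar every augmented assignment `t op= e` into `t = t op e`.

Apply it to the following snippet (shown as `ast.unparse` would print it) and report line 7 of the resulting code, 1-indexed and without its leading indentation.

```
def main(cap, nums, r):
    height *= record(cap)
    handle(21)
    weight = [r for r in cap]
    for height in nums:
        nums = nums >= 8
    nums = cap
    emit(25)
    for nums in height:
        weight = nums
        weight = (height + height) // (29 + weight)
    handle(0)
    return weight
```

Transformed code:
def main(cap, nums, r):
    height = height * record(cap)
    handle(21)
    weight = []
    for r in cap:
        weight.append(r)
    for height in nums:
        nums = nums >= 8
    nums = cap
    emit(25)
    for nums in height:
        weight = nums
        weight = (height + height) // (29 + weight)
    handle(0)
    return weight

for height in nums:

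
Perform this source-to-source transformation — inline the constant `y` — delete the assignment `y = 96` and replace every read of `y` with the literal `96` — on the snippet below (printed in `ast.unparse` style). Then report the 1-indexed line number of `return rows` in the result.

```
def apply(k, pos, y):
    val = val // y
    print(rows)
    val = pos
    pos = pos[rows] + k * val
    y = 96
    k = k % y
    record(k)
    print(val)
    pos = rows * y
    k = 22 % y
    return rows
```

11

Transformed code:
def apply(k, pos, y):
    val = val // 96
    print(rows)
    val = pos
    pos = pos[rows] + k * val
    k = k % 96
    record(k)
    print(val)
    pos = rows * 96
    k = 22 % 96
    return rows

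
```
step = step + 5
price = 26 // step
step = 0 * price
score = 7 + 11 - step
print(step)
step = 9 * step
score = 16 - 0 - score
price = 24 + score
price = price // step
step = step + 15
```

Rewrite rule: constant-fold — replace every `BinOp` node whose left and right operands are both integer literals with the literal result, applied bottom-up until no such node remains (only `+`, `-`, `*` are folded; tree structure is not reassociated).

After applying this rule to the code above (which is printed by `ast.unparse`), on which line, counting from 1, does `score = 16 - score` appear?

Transformed code:
step = step + 5
price = 26 // step
step = 0 * price
score = 18 - step
print(step)
step = 9 * step
score = 16 - score
price = 24 + score
price = price // step
step = step + 15

7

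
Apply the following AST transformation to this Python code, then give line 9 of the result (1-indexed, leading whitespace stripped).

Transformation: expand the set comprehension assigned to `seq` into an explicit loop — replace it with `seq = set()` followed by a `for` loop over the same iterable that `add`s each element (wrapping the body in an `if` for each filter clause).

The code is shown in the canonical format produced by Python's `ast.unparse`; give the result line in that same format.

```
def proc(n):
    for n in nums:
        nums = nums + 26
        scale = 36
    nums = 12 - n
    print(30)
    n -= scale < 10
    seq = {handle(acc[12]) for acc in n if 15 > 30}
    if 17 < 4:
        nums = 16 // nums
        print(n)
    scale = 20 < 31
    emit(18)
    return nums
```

Transformed code:
def proc(n):
    for n in nums:
        nums = nums + 26
        scale = 36
    nums = 12 - n
    print(30)
    n -= scale < 10
    seq = set()
    for acc in n:
        if 15 > 30:
            seq.add(handle(acc[12]))
    if 17 < 4:
        nums = 16 // nums
        print(n)
    scale = 20 < 31
    emit(18)
    return nums

for acc in n:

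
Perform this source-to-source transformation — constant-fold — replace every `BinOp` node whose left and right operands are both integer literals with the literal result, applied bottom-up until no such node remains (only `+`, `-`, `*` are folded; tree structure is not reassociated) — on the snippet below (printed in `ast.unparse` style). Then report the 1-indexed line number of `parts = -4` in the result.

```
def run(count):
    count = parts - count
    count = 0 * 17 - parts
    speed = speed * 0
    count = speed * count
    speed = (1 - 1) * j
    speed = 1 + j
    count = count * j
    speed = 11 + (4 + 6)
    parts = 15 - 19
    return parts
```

10

Transformed code:
def run(count):
    count = parts - count
    count = 0 - parts
    speed = speed * 0
    count = speed * count
    speed = 0 * j
    speed = 1 + j
    count = count * j
    speed = 21
    parts = -4
    return parts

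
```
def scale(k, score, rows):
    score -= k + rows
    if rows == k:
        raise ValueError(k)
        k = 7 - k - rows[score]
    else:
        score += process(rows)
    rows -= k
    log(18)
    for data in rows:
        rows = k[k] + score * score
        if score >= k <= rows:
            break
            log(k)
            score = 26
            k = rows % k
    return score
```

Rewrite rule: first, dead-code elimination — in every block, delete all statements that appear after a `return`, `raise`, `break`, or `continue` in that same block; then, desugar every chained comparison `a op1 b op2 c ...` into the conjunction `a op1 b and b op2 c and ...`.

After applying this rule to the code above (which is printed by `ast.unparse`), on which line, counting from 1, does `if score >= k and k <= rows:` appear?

11

Transformed code:
def scale(k, score, rows):
    score -= k + rows
    if rows == k:
        raise ValueError(k)
    else:
        score += process(rows)
    rows -= k
    log(18)
    for data in rows:
        rows = k[k] + score * score
        if score >= k and k <= rows:
            break
    return score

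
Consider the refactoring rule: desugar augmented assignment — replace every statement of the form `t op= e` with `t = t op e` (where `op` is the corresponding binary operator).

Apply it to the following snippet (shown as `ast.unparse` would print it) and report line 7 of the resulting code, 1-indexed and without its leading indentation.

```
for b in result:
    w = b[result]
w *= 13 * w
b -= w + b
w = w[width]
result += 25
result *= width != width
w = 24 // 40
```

Transformed code:
for b in result:
    w = b[result]
w = w * (13 * w)
b = b - (w + b)
w = w[width]
result = result + 25
result = result * (width != width)
w = 24 // 40

result = result * (width != width)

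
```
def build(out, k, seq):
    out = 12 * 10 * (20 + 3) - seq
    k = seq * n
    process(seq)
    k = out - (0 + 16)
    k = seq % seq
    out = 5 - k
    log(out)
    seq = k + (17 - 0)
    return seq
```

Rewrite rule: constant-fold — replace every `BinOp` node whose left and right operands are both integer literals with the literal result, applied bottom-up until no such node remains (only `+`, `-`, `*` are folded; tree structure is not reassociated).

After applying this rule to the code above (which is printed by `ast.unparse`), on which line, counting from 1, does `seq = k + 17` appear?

9

Transformed code:
def build(out, k, seq):
    out = 2760 - seq
    k = seq * n
    process(seq)
    k = out - 16
    k = seq % seq
    out = 5 - k
    log(out)
    seq = k + 17
    return seq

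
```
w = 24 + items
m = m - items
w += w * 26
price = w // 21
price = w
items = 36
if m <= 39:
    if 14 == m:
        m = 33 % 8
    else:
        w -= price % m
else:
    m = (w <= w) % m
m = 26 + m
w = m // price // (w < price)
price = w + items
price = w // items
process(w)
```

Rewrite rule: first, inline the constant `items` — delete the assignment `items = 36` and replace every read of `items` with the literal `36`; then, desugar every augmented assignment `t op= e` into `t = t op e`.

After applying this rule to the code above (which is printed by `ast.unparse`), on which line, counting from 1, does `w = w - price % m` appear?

10

Transformed code:
w = 24 + 36
m = m - 36
w = w + w * 26
price = w // 21
price = w
if m <= 39:
    if 14 == m:
        m = 33 % 8
    else:
        w = w - price % m
else:
    m = (w <= w) % m
m = 26 + m
w = m // price // (w < price)
price = w + 36
price = w // 36
process(w)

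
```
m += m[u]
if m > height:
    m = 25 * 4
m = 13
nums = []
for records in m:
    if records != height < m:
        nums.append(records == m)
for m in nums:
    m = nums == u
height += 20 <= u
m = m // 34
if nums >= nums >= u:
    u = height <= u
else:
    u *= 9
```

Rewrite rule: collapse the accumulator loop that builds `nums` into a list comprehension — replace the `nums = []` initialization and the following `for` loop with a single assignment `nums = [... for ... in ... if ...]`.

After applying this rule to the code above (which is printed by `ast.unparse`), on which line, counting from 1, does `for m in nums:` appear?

6

Transformed code:
m += m[u]
if m > height:
    m = 25 * 4
m = 13
nums = [records == m for records in m if records != height < m]
for m in nums:
    m = nums == u
height += 20 <= u
m = m // 34
if nums >= nums >= u:
    u = height <= u
else:
    u *= 9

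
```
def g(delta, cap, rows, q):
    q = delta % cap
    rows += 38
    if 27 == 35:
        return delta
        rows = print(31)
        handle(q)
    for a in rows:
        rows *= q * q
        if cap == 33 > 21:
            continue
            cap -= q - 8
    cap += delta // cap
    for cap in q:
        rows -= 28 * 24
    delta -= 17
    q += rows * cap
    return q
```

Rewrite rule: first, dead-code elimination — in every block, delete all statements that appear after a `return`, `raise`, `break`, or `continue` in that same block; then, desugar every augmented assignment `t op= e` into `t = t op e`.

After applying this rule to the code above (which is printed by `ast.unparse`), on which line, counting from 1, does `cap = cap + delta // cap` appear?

Transformed code:
def g(delta, cap, rows, q):
    q = delta % cap
    rows = rows + 38
    if 27 == 35:
        return delta
    for a in rows:
        rows = rows * (q * q)
        if cap == 33 > 21:
            continue
    cap = cap + delta // cap
    for cap in q:
        rows = rows - 28 * 24
    delta = delta - 17
    q = q + rows * cap
    return q

10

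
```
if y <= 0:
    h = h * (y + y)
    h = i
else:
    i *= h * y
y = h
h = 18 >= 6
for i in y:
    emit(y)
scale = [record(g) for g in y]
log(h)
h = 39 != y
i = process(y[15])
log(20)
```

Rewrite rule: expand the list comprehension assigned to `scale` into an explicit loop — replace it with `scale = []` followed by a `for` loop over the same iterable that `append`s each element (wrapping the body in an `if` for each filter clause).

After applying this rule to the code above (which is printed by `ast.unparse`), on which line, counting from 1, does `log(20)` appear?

16

Transformed code:
if y <= 0:
    h = h * (y + y)
    h = i
else:
    i *= h * y
y = h
h = 18 >= 6
for i in y:
    emit(y)
scale = []
for g in y:
    scale.append(record(g))
log(h)
h = 39 != y
i = process(y[15])
log(20)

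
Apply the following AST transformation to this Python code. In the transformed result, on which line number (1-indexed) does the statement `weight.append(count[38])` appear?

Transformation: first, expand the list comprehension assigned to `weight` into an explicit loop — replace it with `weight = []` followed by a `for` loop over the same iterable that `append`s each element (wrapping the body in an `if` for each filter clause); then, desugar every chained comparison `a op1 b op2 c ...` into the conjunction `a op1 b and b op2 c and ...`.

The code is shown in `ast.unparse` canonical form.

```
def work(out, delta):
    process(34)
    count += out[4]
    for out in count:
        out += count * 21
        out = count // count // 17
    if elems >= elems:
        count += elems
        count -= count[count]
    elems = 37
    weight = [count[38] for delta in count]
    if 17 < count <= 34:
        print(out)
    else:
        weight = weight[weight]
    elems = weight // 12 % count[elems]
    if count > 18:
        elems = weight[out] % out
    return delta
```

13

Transformed code:
def work(out, delta):
    process(34)
    count += out[4]
    for out in count:
        out += count * 21
        out = count // count // 17
    if elems >= elems:
        count += elems
        count -= count[count]
    elems = 37
    weight = []
    for delta in count:
        weight.append(count[38])
    if 17 < count and count <= 34:
        print(out)
    else:
        weight = weight[weight]
    elems = weight // 12 % count[elems]
    if count > 18:
        elems = weight[out] % out
    return delta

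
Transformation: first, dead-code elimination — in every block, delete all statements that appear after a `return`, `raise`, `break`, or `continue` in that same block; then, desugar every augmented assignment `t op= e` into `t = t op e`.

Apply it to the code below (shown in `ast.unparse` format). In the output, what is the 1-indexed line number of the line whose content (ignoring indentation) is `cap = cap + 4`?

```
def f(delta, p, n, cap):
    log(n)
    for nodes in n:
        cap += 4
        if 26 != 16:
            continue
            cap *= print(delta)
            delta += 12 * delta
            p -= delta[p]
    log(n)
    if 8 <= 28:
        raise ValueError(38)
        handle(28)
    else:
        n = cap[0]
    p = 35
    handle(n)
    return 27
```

4

Transformed code:
def f(delta, p, n, cap):
    log(n)
    for nodes in n:
        cap = cap + 4
        if 26 != 16:
            continue
    log(n)
    if 8 <= 28:
        raise ValueError(38)
    else:
        n = cap[0]
    p = 35
    handle(n)
    return 27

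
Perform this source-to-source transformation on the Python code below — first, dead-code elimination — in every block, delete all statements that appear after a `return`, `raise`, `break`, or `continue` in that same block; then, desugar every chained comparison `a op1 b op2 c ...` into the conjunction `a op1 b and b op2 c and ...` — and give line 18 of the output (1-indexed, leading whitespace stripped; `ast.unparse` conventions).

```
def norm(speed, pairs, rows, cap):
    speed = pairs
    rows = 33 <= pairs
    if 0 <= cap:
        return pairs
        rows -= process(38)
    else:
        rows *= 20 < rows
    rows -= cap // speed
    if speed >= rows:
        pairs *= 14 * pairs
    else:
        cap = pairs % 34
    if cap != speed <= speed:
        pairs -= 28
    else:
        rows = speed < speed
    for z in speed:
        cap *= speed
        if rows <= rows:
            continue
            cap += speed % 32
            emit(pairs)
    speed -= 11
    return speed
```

cap *= speed

Transformed code:
def norm(speed, pairs, rows, cap):
    speed = pairs
    rows = 33 <= pairs
    if 0 <= cap:
        return pairs
    else:
        rows *= 20 < rows
    rows -= cap // speed
    if speed >= rows:
        pairs *= 14 * pairs
    else:
        cap = pairs % 34
    if cap != speed and speed <= speed:
        pairs -= 28
    else:
        rows = speed < speed
    for z in speed:
        cap *= speed
        if rows <= rows:
            continue
    speed -= 11
    return speed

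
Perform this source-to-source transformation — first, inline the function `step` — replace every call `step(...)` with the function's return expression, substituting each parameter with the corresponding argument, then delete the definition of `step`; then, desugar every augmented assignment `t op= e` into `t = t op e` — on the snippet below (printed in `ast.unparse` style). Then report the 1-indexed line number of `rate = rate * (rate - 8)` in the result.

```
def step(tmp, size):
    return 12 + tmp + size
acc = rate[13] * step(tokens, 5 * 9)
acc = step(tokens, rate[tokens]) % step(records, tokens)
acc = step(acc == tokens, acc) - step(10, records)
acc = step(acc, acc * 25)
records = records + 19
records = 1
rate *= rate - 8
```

Transformed code:
acc = rate[13] * (12 + tokens + 5 * 9)
acc = (12 + tokens + rate[tokens]) % (12 + records + tokens)
acc = 12 + (acc == tokens) + acc - (12 + 10 + records)
acc = 12 + acc + acc * 25
records = records + 19
records = 1
rate = rate * (rate - 8)

7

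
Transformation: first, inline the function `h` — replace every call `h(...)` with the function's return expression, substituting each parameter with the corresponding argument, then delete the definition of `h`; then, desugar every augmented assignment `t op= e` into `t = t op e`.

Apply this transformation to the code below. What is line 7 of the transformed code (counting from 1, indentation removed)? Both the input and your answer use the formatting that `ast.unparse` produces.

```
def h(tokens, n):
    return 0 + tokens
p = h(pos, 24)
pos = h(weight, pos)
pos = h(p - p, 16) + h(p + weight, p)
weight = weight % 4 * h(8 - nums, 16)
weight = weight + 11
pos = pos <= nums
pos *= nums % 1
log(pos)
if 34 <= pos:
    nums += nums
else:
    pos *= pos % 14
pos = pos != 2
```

Transformed code:
p = 0 + pos
pos = 0 + weight
pos = 0 + (p - p) + (0 + (p + weight))
weight = weight % 4 * (0 + (8 - nums))
weight = weight + 11
pos = pos <= nums
pos = pos * (nums % 1)
log(pos)
if 34 <= pos:
    nums = nums + nums
else:
    pos = pos * (pos % 14)
pos = pos != 2

pos = pos * (nums % 1)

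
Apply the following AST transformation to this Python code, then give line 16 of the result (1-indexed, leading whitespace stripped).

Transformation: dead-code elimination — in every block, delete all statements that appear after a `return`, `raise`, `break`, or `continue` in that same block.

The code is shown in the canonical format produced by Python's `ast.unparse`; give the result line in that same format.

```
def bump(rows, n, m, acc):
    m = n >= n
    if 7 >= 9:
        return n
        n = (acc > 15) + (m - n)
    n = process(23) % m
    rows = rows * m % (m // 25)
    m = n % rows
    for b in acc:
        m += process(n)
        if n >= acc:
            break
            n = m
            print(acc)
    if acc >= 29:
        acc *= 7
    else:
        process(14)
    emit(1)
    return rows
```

emit(1)

Transformed code:
def bump(rows, n, m, acc):
    m = n >= n
    if 7 >= 9:
        return n
    n = process(23) % m
    rows = rows * m % (m // 25)
    m = n % rows
    for b in acc:
        m += process(n)
        if n >= acc:
            break
    if acc >= 29:
        acc *= 7
    else:
        process(14)
    emit(1)
    return rows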